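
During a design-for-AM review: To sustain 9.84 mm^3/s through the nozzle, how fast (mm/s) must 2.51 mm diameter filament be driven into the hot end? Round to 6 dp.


A = pi*(2.51/2)^2 = 4.948087
v = 9.84 / 4.948087 = 1.988647 mm/s


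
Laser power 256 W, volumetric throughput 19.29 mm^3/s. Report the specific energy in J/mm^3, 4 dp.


SE = 256 / 19.29 = 13.2711 J/mm^3


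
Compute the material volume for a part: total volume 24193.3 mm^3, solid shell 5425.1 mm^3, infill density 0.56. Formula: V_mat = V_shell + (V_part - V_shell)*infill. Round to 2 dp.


V_infill = (24193.3 - 5425.1) * 0.56 = 10510.19
V_total = 5425.1 + 10510.19 = 15935.29 mm^3


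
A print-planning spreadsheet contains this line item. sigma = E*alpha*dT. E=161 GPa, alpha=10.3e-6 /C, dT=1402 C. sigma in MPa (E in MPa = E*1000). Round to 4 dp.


sigma = 161*1000 * 10.3e-6 * 1402 = 2324.9366 MPa


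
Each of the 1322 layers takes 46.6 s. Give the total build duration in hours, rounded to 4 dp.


t = 1322 * 46.6 / 3600 = 17.1126 hrs


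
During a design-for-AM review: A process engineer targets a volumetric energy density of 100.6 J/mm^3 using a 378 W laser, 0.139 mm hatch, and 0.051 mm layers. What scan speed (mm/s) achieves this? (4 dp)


v = 378 / (100.6*0.139*0.051) = 530.0402 mm/s


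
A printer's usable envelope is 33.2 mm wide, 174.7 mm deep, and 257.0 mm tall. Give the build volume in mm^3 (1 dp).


V = 33.2 * 174.7 * 257.0 = 1490610.3 mm^3


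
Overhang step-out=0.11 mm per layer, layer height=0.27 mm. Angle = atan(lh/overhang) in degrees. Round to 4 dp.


angle = atan(0.27/0.11) = 67.8337 degrees


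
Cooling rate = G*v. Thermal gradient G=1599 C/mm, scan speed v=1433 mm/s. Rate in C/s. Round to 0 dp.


CR = 1599 * 1433 = 2291367 C/s


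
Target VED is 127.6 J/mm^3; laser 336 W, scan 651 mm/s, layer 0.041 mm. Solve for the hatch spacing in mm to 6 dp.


h = 336 / (127.6*651*0.041) = 0.098656 mm


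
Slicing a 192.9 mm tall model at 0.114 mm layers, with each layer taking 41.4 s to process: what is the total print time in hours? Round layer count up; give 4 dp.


Layers = ceil(192.9/0.114) = 1693
t = 1693 * 41.4 / 3600 = 19.4695 hrs


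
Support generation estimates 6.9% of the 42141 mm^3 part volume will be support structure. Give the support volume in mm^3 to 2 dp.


V_support = 42141 * 0.069 = 2907.73 mm^3


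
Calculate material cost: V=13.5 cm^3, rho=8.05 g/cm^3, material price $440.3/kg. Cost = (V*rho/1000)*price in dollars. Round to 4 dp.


Mass = 13.5*8.05/1000 = 0.108675 kg
Cost = 0.108675 * 440.3 = 47.8496 $


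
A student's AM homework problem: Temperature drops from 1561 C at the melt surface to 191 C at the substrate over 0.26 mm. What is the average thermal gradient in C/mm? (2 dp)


G = (1561-191)/0.26 = 5269.23 C/mm


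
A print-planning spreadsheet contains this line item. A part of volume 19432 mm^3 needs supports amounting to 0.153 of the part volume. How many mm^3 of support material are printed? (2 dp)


V_support = 19432 * 0.153 = 2973.1 mm^3


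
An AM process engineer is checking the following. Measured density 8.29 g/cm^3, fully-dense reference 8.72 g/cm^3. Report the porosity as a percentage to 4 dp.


Porosity = (1-8.29/8.72)*100 = 4.9312 %


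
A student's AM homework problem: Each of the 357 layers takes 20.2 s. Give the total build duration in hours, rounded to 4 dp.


t = 357 * 20.2 / 3600 = 2.0032 hrs


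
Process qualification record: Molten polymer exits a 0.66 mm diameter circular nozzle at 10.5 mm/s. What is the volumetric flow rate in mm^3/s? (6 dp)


A = pi*(0.66/2)^2 = 0.34211944 mm^2
Q = 0.34211944 * 10.5 = 3.592254 mm^3/s


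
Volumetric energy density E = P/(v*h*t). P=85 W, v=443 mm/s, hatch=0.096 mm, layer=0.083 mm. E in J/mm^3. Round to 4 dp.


E = 85 / (443*0.096*0.083) = 24.0805 J/mm^3


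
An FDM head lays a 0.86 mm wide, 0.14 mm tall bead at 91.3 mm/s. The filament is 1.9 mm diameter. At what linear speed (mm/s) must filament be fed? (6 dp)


Q = 0.86 * 0.14 * 91.3 = 10.99252 mm^3/s
A_fil = pi*(1.9/2)^2 = 2.83528737 mm^2
v_feed = 10.99252 / 2.83528737 = 3.877039 mm/s


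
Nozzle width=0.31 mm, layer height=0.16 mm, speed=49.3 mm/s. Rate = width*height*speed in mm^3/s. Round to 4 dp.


Rate = 0.31 * 0.16 * 49.3 = 2.4453 mm^3/s


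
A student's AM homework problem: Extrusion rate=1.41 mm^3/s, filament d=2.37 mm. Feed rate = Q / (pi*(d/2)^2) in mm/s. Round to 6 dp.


A = pi*(2.37/2)^2 = 4.411503
v = 1.41 / 4.411503 = 0.319619 mm/s


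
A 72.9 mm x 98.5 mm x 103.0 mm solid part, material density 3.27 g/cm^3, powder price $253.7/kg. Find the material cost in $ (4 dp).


V = 72.9 * 98.5 * 103.0 = 739606.95 mm^3 = 739.60695 cm^3
Mass = 739.60695 * 3.27 / 1000 = 2.41851473 kg
Cost = 2.41851473 * 253.7 = 613.5772 $


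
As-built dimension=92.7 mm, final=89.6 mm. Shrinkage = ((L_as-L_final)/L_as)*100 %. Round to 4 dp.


Shrinkage = ((92.7-89.6)/92.7)*100 = 3.3441 %


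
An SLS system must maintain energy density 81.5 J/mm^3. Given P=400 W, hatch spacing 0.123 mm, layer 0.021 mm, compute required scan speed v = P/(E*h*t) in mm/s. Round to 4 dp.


v = 400 / (81.5*0.123*0.021) = 1900.1066 mm/s


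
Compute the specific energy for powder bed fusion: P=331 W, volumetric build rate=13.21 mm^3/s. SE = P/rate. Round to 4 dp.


SE = 331 / 13.21 = 25.0568 J/mm^3


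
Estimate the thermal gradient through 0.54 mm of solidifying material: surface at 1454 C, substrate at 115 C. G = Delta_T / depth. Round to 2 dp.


G = (1454-115)/0.54 = 2479.63 C/mm


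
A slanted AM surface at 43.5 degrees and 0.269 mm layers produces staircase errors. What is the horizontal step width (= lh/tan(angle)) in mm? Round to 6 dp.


step = 0.269 / tan(43.5) = 0.283467 mm


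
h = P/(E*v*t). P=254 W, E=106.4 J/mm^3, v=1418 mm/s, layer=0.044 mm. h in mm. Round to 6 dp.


h = 254 / (106.4*1418*0.044) = 0.038262 mm


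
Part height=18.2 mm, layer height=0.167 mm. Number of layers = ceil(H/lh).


Layers = ceil(18.2/0.167) = 109


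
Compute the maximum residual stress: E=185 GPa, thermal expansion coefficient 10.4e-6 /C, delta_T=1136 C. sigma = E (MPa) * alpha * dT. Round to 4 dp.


sigma = 185*1000 * 10.4e-6 * 1136 = 2185.664 MPa


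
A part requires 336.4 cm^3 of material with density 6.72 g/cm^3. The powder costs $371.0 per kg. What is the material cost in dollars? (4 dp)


Mass = 336.4*6.72/1000 = 2.260608 kg
Cost = 2.260608 * 371.0 = 838.6856 $


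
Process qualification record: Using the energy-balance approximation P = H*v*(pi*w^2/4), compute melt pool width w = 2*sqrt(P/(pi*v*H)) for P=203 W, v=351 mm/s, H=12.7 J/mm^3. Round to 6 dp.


w = 2*sqrt(203/(pi*351*12.7)) = 0.240795 mm


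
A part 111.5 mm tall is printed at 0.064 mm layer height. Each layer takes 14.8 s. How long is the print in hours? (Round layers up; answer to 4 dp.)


Layers = ceil(111.5/0.064) = 1743
t = 1743 * 14.8 / 3600 = 7.1657 hrs


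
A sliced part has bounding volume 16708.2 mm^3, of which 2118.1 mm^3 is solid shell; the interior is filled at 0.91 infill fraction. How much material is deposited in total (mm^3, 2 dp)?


V_infill = (16708.2 - 2118.1) * 0.91 = 13276.99
V_total = 2118.1 + 13276.99 = 15395.09 mm^3


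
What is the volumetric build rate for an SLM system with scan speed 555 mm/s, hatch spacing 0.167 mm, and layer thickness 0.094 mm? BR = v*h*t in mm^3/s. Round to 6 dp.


Rate = 555 * 0.167 * 0.094 = 8.71239 mm^3/s


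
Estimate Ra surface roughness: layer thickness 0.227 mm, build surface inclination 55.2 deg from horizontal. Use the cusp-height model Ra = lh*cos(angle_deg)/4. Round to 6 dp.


Ra = 0.227 * cos(55.2) / 4 = 0.032388 mm


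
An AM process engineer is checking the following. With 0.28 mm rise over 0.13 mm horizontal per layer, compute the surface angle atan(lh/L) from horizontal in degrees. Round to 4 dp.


angle = atan(0.28/0.13) = 65.0952 degrees


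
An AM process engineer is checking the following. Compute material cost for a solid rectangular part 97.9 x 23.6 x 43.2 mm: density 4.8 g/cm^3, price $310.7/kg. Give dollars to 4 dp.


V = 97.9 * 23.6 * 43.2 = 99811.008 mm^3 = 99.811008 cm^3
Mass = 99.811008 * 4.8 / 1000 = 0.47909284 kg
Cost = 0.47909284 * 310.7 = 148.8541 $


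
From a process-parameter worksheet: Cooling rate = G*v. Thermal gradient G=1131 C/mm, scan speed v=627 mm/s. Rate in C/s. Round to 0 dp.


CR = 1131 * 627 = 709137 C/s


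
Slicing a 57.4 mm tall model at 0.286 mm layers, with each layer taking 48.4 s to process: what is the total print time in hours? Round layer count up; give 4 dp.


Layers = ceil(57.4/0.286) = 201
t = 201 * 48.4 / 3600 = 2.7023 hrs


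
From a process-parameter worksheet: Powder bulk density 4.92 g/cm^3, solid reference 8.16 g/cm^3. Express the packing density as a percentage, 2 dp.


Packing = (4.92/8.16)*100 = 60.29 %


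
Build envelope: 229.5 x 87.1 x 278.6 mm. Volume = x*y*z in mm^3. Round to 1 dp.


V = 229.5 * 87.1 * 278.6 = 5569060.8 mm^3


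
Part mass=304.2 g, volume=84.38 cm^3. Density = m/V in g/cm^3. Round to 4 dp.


rho = 304.2 / 84.38 = 3.6051 g/cm^3


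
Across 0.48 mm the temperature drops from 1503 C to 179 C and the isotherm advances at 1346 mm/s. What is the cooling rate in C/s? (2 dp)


G = (1503-179)/0.48 = 2758.33333333 C/mm
CR = 2758.33333333 * 1346 = 3712716.67 C/s


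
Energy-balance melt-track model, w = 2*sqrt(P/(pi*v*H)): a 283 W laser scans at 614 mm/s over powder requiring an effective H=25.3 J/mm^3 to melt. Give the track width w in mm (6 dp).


w = 2*sqrt(283/(pi*614*25.3)) = 0.152301 mm


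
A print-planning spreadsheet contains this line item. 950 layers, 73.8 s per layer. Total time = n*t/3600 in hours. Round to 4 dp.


t = 950 * 73.8 / 3600 = 19.475 hrs


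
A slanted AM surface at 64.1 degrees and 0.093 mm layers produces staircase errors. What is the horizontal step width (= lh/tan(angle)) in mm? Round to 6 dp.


step = 0.093 / tan(64.1) = 0.045158 mm


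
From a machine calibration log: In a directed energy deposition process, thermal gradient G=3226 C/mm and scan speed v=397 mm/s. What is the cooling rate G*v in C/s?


CR = 3226 * 397 = 1280722 C/s


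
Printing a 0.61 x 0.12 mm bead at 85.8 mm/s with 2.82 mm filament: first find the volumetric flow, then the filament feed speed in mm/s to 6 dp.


Q = 0.61 * 0.12 * 85.8 = 6.28056 mm^3/s
A_fil = pi*(2.82/2)^2 = 6.24580035 mm^2
v_feed = 6.28056 / 6.24580035 = 1.005565 mm/s


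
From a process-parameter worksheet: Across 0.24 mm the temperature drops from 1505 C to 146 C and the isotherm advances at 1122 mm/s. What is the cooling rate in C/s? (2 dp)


G = (1505-146)/0.24 = 5662.5 C/mm
CR = 5662.5 * 1122 = 6353325.0 C/s


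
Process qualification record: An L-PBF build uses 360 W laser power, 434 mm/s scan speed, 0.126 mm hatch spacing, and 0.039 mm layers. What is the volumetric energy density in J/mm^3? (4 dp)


E = 360 / (434*0.126*0.039) = 168.802 J/mm^3


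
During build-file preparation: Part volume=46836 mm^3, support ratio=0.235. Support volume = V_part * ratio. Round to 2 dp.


V_support = 46836 * 0.235 = 11006.46 mm^3


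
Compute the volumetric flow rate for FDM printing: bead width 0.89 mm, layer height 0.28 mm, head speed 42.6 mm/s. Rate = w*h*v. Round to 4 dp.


Rate = 0.89 * 0.28 * 42.6 = 10.6159 mm^3/s


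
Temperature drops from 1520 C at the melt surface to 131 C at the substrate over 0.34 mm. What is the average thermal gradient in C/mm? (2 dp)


G = (1520-131)/0.34 = 4085.29 C/mm


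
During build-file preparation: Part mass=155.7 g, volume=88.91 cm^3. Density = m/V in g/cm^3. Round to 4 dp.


rho = 155.7 / 88.91 = 1.7512 g/cm^3


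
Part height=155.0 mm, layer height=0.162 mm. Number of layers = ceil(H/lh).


Layers = ceil(155.0/0.162) = 957


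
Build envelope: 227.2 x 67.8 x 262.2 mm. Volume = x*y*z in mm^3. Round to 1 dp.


V = 227.2 * 67.8 * 262.2 = 4038970.8 mm^3


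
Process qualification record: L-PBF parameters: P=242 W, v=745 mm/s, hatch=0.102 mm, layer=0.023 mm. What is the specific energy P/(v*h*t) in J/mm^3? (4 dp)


Build rate = 745 * 0.102 * 0.023 = 1.74777 mm^3/s
SE = 242 / 1.74777 = 138.4622 J/mm^3


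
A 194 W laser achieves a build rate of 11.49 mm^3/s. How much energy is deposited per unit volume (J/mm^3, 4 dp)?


SE = 194 / 11.49 = 16.8842 J/mm^3


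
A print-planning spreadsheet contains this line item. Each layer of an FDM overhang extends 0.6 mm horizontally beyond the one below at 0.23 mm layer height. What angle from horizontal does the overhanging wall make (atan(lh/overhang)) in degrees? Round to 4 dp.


angle = atan(0.23/0.6) = 20.9735 degrees


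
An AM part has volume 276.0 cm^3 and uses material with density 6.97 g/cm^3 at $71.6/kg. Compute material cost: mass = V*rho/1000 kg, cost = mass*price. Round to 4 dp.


Mass = 276.0*6.97/1000 = 1.92372 kg
Cost = 1.92372 * 71.6 = 137.7384 $


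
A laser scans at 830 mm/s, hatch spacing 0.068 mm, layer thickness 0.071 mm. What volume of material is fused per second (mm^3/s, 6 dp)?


Rate = 830 * 0.068 * 0.071 = 4.00724 mm^3/s


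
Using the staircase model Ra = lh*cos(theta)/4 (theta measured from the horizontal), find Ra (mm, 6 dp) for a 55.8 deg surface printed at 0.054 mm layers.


Ra = 0.054 * cos(55.8) / 4 = 0.007588 mm


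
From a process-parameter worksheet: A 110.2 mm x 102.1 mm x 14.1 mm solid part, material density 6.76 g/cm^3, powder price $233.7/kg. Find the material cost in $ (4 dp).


V = 110.2 * 102.1 * 14.1 = 158645.022 mm^3 = 158.645022 cm^3
Mass = 158.645022 * 6.76 / 1000 = 1.07244035 kg
Cost = 1.07244035 * 233.7 = 250.6293 $


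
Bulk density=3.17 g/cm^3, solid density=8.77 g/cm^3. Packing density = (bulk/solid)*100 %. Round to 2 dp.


Packing = (3.17/8.77)*100 = 36.15 %


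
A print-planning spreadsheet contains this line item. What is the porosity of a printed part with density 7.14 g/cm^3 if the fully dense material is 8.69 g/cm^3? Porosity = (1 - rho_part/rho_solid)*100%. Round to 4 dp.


Porosity = (1-7.14/8.69)*100 = 17.8366 %


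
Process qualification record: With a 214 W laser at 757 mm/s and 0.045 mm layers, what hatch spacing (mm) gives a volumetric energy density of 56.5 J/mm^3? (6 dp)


h = 214 / (56.5*757*0.045) = 0.111188 mm


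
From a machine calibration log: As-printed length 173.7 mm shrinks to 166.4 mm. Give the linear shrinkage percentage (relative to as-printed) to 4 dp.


Shrinkage = ((173.7-166.4)/173.7)*100 = 4.2026 %


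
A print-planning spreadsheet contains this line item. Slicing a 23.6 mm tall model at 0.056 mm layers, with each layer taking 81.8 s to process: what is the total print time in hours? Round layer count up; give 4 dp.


Layers = ceil(23.6/0.056) = 422
t = 422 * 81.8 / 3600 = 9.5888 hrs


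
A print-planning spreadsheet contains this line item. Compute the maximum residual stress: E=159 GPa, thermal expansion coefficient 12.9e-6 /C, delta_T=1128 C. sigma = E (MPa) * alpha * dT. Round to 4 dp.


sigma = 159*1000 * 12.9e-6 * 1128 = 2313.6408 MPa


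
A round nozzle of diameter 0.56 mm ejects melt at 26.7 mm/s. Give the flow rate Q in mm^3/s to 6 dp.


A = pi*(0.56/2)^2 = 0.24630086 mm^2
Q = 0.24630086 * 26.7 = 6.576233 mm^3/s


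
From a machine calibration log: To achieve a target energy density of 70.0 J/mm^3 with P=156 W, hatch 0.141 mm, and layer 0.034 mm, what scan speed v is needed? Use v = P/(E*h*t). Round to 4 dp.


v = 156 / (70.0*0.141*0.034) = 464.8668 mm/s


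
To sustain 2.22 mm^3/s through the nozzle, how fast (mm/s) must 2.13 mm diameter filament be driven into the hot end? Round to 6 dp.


A = pi*(2.13/2)^2 = 3.563273
v = 2.22 / 3.563273 = 0.623023 mm/s


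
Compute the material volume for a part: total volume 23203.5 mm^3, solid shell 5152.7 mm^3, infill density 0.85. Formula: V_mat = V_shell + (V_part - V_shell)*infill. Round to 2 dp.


V_infill = (23203.5 - 5152.7) * 0.85 = 15343.18
V_total = 5152.7 + 15343.18 = 20495.88 mm^3


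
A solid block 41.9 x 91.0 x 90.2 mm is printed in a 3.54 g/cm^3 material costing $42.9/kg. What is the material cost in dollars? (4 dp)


V = 41.9 * 91.0 * 90.2 = 343923.58 mm^3 = 343.92358 cm^3
Mass = 343.92358 * 3.54 / 1000 = 1.21748947 kg
Cost = 1.21748947 * 42.9 = 52.2303 $


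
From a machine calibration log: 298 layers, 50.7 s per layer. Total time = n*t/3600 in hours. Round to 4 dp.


t = 298 * 50.7 / 3600 = 4.1968 hrs


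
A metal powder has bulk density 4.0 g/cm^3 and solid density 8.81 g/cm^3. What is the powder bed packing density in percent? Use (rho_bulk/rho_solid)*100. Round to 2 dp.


Packing = (4.0/8.81)*100 = 45.4 %


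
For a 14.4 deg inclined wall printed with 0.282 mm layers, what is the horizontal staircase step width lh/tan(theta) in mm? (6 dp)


step = 0.282 / tan(14.4) = 1.098317 mm


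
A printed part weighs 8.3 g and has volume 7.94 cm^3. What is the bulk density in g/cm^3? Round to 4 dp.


rho = 8.3 / 7.94 = 1.0453 g/cm^3


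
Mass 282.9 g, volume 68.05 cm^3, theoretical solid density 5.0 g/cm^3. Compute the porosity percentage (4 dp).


rho_part = 282.9 / 68.05 = 4.15723733 g/cm^3
Porosity = (1 - 4.15723733/5.0)*100 = 16.8553 %


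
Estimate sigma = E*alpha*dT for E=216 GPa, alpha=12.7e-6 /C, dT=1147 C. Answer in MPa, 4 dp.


sigma = 216*1000 * 12.7e-6 * 1147 = 3146.4504 MPa


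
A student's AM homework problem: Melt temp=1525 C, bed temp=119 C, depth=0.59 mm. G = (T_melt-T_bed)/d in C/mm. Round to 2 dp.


G = (1525-119)/0.59 = 2383.05 C/mm


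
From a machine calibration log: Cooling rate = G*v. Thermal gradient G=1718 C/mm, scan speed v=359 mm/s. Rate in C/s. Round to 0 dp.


CR = 1718 * 359 = 616762 C/s


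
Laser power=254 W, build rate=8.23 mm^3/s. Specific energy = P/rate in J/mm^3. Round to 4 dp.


SE = 254 / 8.23 = 30.8627 J/mm^3


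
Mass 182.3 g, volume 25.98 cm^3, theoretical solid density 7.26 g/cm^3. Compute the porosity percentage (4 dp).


rho_part = 182.3 / 25.98 = 7.0169361 g/cm^3
Porosity = (1 - 7.0169361/7.26)*100 = 3.348 %


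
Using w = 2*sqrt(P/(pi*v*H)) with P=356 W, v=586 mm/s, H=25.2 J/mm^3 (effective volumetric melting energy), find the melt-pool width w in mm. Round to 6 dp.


w = 2*sqrt(356/(pi*586*25.2)) = 0.175199 mm


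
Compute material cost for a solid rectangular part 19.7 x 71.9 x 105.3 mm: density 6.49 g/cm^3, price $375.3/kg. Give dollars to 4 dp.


V = 19.7 * 71.9 * 105.3 = 149150.079 mm^3 = 149.150079 cm^3
Mass = 149.150079 * 6.49 / 1000 = 0.96798401 kg
Cost = 0.96798401 * 375.3 = 363.2844 $


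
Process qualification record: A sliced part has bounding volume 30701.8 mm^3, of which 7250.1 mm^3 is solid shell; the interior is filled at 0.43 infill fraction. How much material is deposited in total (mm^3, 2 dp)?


V_infill = (30701.8 - 7250.1) * 0.43 = 10084.23
V_total = 7250.1 + 10084.23 = 17334.33 mm^3


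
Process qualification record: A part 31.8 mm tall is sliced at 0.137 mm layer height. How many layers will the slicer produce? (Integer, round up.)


Layers = ceil(31.8/0.137) = 233


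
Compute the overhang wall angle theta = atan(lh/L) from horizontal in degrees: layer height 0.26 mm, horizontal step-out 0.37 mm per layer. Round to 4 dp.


angle = atan(0.26/0.37) = 35.0958 degrees


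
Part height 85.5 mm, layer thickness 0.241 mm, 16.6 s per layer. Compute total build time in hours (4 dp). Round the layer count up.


Layers = ceil(85.5/0.241) = 355
t = 355 * 16.6 / 3600 = 1.6369 hrs


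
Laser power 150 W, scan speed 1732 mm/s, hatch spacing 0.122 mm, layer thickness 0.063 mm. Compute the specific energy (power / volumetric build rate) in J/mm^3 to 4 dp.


Build rate = 1732 * 0.122 * 0.063 = 13.312152 mm^3/s
SE = 150 / 13.312152 = 11.2679 J/mm^3


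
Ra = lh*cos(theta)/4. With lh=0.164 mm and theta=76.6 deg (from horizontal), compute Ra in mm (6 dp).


Ra = 0.164 * cos(76.6) / 4 = 0.009502 mm


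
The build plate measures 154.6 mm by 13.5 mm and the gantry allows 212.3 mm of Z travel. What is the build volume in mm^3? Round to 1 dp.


V = 154.6 * 13.5 * 212.3 = 443091.3 mm^3


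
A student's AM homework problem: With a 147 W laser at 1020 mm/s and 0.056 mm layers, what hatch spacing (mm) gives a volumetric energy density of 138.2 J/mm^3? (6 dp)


h = 147 / (138.2*1020*0.056) = 0.018622 mm


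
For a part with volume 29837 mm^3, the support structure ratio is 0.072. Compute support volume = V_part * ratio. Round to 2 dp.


V_support = 29837 * 0.072 = 2148.26 mm^3


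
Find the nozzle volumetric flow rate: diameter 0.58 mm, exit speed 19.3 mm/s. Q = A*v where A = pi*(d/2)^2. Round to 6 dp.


A = pi*(0.58/2)^2 = 0.26420794 mm^2
Q = 0.26420794 * 19.3 = 5.099213 mm^3/s


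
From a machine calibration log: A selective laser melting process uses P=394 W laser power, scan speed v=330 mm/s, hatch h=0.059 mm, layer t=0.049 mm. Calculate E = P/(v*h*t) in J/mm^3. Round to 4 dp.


E = 394 / (330*0.059*0.049) = 412.9849 J/mm^3


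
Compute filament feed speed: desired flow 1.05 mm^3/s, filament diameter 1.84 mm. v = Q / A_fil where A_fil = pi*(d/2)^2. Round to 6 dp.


A = pi*(1.84/2)^2 = 2.659044
v = 1.05 / 2.659044 = 0.394879 mm/s


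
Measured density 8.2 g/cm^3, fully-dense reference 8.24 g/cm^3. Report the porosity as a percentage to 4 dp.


Porosity = (1-8.2/8.24)*100 = 0.4854 %


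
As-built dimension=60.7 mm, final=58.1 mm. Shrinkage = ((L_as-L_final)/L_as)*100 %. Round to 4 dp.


Shrinkage = ((60.7-58.1)/60.7)*100 = 4.2834 %


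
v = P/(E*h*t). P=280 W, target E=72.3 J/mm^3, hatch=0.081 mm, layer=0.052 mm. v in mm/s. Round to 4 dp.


v = 280 / (72.3*0.081*0.052) = 919.4569 mm/s


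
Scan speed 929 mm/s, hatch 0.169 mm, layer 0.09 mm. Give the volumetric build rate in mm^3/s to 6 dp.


Rate = 929 * 0.169 * 0.09 = 14.13009 mm^3/s


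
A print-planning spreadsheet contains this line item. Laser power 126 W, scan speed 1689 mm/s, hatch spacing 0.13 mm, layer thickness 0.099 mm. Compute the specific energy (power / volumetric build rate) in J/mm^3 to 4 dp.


Build rate = 1689 * 0.13 * 0.099 = 21.73743 mm^3/s
SE = 126 / 21.73743 = 5.7965 J/mm^3


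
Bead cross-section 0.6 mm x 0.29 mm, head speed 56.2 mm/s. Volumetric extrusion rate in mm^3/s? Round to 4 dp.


Rate = 0.6 * 0.29 * 56.2 = 9.7788 mm^3/s


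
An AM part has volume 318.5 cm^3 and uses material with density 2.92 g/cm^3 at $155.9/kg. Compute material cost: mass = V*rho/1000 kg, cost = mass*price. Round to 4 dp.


Mass = 318.5*2.92/1000 = 0.93002 kg
Cost = 0.93002 * 155.9 = 144.9901 $


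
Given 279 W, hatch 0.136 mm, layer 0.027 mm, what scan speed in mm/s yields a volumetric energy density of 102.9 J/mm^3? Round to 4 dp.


v = 279 / (102.9*0.136*0.027) = 738.3906 mm/s


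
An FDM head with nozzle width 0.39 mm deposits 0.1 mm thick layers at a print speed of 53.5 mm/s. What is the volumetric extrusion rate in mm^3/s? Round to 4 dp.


Rate = 0.39 * 0.1 * 53.5 = 2.0865 mm^3/s


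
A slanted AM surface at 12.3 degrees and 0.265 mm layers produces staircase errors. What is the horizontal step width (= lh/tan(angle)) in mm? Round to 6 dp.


step = 0.265 / tan(12.3) = 1.2154 mm


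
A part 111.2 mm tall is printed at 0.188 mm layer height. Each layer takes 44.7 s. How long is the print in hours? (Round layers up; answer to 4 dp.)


Layers = ceil(111.2/0.188) = 592
t = 592 * 44.7 / 3600 = 7.3507 hrs


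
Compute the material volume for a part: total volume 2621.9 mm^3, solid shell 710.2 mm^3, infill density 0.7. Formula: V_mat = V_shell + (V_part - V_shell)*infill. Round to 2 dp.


V_infill = (2621.9 - 710.2) * 0.7 = 1338.19
V_total = 710.2 + 1338.19 = 2048.39 mm^3


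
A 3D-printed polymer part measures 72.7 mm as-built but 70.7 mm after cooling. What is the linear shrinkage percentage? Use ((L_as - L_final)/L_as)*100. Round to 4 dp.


Shrinkage = ((72.7-70.7)/72.7)*100 = 2.751 %


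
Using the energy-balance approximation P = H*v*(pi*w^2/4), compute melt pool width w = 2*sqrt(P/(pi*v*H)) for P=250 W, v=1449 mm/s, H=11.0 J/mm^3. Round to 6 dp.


w = 2*sqrt(250/(pi*1449*11.0)) = 0.141317 mm


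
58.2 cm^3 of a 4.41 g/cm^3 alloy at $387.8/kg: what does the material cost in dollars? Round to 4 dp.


Mass = 58.2*4.41/1000 = 0.256662 kg
Cost = 0.256662 * 387.8 = 99.5335 $


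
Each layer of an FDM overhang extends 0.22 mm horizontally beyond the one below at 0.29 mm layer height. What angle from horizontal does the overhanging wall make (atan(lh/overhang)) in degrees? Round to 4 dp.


angle = atan(0.29/0.22) = 52.8153 degrees


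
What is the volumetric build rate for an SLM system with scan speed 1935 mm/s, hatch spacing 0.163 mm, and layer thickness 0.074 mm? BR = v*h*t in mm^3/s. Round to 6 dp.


Rate = 1935 * 0.163 * 0.074 = 23.33997 mm^3/s


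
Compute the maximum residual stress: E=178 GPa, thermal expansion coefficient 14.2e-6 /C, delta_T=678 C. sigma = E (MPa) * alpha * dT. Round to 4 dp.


sigma = 178*1000 * 14.2e-6 * 678 = 1713.7128 MPa


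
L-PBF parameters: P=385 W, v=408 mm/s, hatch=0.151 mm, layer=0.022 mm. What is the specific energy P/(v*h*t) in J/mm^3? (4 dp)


Build rate = 408 * 0.151 * 0.022 = 1.355376 mm^3/s
SE = 385 / 1.355376 = 284.054 J/mm^3


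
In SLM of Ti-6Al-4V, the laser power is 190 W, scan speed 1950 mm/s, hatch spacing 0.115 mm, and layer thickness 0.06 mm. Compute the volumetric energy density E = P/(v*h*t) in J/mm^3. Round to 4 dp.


E = 190 / (1950*0.115*0.06) = 14.1211 J/mm^3


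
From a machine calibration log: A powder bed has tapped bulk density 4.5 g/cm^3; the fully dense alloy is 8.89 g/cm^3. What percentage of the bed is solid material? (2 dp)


Packing = (4.5/8.89)*100 = 50.62 %


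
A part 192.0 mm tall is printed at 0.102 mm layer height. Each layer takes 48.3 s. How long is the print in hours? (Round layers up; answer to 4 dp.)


Layers = ceil(192.0/0.102) = 1883
t = 1883 * 48.3 / 3600 = 25.2636 hrs


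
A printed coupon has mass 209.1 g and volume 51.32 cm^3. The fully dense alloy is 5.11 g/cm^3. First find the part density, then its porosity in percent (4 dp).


rho_part = 209.1 / 51.32 = 4.07443492 g/cm^3
Porosity = (1 - 4.07443492/5.11)*100 = 20.2655 %


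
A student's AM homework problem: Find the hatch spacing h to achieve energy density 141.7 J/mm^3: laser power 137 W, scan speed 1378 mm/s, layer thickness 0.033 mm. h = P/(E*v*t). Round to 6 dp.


h = 137 / (141.7*1378*0.033) = 0.021261 mm


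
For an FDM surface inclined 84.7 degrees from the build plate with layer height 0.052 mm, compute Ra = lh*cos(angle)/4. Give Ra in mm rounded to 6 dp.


Ra = 0.052 * cos(84.7) / 4 = 0.001201 mm


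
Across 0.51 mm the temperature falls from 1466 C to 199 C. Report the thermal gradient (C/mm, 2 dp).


G = (1466-199)/0.51 = 2484.31 C/mm


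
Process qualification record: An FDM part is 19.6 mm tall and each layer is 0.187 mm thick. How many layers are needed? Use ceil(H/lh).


Layers = ceil(19.6/0.187) = 105


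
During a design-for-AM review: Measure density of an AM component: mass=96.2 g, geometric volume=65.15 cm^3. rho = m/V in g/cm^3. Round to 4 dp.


rho = 96.2 / 65.15 = 1.4766 g/cm^3


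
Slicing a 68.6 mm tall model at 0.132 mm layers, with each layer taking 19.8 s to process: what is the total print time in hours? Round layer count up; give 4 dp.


Layers = ceil(68.6/0.132) = 520
t = 520 * 19.8 / 3600 = 2.86 hrs


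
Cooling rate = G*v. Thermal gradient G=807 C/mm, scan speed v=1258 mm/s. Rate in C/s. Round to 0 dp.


CR = 807 * 1258 = 1015206 C/s


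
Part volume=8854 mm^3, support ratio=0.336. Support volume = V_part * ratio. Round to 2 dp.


V_support = 8854 * 0.336 = 2974.94 mm^3


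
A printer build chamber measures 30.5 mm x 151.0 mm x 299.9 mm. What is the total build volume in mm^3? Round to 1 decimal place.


V = 30.5 * 151.0 * 299.9 = 1381189.5 mm^3


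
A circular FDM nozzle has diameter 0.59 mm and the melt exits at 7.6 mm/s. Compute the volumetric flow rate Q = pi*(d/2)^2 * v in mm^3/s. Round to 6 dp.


A = pi*(0.59/2)^2 = 0.2733971 mm^2
Q = 0.2733971 * 7.6 = 2.077818 mm^3/s


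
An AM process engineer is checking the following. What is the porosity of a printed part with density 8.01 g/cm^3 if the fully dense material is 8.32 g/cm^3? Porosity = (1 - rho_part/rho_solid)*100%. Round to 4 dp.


Porosity = (1-8.01/8.32)*100 = 3.726 %


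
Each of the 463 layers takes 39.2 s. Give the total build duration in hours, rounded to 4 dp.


t = 463 * 39.2 / 3600 = 5.0416 hrs


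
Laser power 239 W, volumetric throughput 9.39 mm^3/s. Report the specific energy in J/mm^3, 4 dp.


SE = 239 / 9.39 = 25.4526 J/mm^3


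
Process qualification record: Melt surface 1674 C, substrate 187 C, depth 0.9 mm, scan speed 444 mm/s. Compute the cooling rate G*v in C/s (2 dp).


G = (1674-187)/0.9 = 1652.22222222 C/mm
CR = 1652.22222222 * 444 = 733586.67 C/s


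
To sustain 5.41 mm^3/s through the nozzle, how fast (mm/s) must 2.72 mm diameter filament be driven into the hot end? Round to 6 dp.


A = pi*(2.72/2)^2 = 5.81069
v = 5.41 / 5.81069 = 0.931043 mm/s


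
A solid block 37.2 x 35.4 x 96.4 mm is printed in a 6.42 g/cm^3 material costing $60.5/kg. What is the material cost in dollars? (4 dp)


V = 37.2 * 35.4 * 96.4 = 126947.232 mm^3 = 126.947232 cm^3
Mass = 126.947232 * 6.42 / 1000 = 0.81500123 kg
Cost = 0.81500123 * 60.5 = 49.3076 $


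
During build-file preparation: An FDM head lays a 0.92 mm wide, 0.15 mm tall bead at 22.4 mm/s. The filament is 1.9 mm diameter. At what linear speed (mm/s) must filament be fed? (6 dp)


Q = 0.92 * 0.15 * 22.4 = 3.0912 mm^3/s
A_fil = pi*(1.9/2)^2 = 2.83528737 mm^2
v_feed = 3.0912 / 2.83528737 = 1.09026 mm/s


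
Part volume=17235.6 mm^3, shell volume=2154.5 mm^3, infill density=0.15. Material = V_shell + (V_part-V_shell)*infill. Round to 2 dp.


V_infill = (17235.6 - 2154.5) * 0.15 = 2262.17
V_total = 2154.5 + 2262.17 = 4416.67 mm^3


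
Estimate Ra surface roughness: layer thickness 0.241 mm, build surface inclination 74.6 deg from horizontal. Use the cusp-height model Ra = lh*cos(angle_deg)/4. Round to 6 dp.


Ra = 0.241 * cos(74.6) / 4 = 0.016 mm


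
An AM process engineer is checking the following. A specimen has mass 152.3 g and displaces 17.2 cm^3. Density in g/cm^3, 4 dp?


rho = 152.3 / 17.2 = 8.8547 g/cm^3


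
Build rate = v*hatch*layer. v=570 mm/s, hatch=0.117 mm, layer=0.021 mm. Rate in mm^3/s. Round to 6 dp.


Rate = 570 * 0.117 * 0.021 = 1.40049 mm^3/s


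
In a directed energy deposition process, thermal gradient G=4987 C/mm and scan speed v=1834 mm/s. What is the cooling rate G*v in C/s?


CR = 4987 * 1834 = 9146158 C/s


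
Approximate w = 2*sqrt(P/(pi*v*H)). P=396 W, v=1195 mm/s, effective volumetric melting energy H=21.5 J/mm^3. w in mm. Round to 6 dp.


w = 2*sqrt(396/(pi*1195*21.5)) = 0.140088 mm


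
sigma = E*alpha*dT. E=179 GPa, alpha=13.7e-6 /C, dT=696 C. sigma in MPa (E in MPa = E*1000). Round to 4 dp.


sigma = 179*1000 * 13.7e-6 * 696 = 1706.8008 MPa


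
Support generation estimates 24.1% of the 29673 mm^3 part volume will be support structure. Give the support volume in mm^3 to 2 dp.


V_support = 29673 * 0.241 = 7151.19 mm^3


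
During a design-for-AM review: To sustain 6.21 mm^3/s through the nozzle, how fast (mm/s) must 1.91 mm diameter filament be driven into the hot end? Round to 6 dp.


A = pi*(1.91/2)^2 = 2.865211
v = 6.21 / 2.865211 = 2.16738 mm/s


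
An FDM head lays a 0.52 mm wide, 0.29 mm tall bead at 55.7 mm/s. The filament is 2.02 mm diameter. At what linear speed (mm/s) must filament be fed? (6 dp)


Q = 0.52 * 0.29 * 55.7 = 8.39956 mm^3/s
A_fil = pi*(2.02/2)^2 = 3.20473867 mm^2
v_feed = 8.39956 / 3.20473867 = 2.620981 mm/s


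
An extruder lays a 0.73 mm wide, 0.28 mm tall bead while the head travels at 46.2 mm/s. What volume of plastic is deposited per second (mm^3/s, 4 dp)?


Rate = 0.73 * 0.28 * 46.2 = 9.4433 mm^3/s


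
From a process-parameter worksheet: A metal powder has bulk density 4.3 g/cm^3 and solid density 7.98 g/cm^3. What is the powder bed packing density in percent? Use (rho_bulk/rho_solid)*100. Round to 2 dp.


Packing = (4.3/7.98)*100 = 53.88 %


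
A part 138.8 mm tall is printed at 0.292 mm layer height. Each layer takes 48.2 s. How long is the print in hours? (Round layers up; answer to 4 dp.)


Layers = ceil(138.8/0.292) = 476
t = 476 * 48.2 / 3600 = 6.3731 hrs


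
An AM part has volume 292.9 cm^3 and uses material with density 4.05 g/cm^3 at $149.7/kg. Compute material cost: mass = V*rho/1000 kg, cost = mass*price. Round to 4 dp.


Mass = 292.9*4.05/1000 = 1.186245 kg
Cost = 1.186245 * 149.7 = 177.5809 $


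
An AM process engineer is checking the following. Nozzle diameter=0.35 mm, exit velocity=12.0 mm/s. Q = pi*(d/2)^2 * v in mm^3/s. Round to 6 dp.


A = pi*(0.35/2)^2 = 0.09621128 mm^2
Q = 0.09621128 * 12.0 = 1.154535 mm^3/s


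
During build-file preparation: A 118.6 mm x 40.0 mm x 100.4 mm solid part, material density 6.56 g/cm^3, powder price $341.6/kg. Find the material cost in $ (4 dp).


V = 118.6 * 40.0 * 100.4 = 476297.6 mm^3 = 476.2976 cm^3
Mass = 476.2976 * 6.56 / 1000 = 3.12451226 kg
Cost = 3.12451226 * 341.6 = 1067.3334 $


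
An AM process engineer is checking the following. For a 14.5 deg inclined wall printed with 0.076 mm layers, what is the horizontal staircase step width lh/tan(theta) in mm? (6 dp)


step = 0.076 / tan(14.5) = 0.29387 mm


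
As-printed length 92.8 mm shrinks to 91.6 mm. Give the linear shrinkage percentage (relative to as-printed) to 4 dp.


Shrinkage = ((92.8-91.6)/92.8)*100 = 1.2931 %


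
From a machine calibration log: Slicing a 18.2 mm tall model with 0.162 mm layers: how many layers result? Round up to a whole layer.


Layers = ceil(18.2/0.162) = 113


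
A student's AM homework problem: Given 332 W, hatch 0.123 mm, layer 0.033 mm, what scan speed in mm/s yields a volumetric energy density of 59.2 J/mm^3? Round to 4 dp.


v = 332 / (59.2*0.123*0.033) = 1381.6477 mm/s


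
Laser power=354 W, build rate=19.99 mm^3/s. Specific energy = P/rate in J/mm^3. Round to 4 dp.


SE = 354 / 19.99 = 17.7089 J/mm^3


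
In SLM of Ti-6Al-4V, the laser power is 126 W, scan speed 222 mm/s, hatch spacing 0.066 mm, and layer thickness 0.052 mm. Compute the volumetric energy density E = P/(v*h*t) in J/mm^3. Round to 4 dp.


E = 126 / (222*0.066*0.052) = 165.3752 J/mm^3


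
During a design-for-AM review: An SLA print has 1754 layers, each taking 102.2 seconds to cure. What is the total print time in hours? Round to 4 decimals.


t = 1754 * 102.2 / 3600 = 49.7941 hrs


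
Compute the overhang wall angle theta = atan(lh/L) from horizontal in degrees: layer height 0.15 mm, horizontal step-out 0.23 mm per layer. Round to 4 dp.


angle = atan(0.15/0.23) = 33.1113 degrees


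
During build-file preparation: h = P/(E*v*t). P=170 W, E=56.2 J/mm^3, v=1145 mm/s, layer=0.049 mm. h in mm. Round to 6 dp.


h = 170 / (56.2*1145*0.049) = 0.053915 mm


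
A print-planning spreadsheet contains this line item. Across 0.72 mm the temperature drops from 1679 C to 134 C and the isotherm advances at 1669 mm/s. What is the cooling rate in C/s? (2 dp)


G = (1679-134)/0.72 = 2145.83333333 C/mm
CR = 2145.83333333 * 1669 = 3581395.83 C/s


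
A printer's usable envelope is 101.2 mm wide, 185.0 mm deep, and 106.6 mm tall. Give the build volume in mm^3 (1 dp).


V = 101.2 * 185.0 * 106.6 = 1995765.2 mm^3


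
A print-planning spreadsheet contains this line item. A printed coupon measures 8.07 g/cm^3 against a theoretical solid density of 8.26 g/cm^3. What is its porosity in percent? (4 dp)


Porosity = (1-8.07/8.26)*100 = 2.3002 %


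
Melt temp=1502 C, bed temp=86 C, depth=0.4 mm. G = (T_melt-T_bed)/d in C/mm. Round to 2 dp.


G = (1502-86)/0.4 = 3540.0 C/mm


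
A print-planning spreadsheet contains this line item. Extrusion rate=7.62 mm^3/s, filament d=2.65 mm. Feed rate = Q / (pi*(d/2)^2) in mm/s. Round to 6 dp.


A = pi*(2.65/2)^2 = 5.515459
v = 7.62 / 5.515459 = 1.381571 mm/s


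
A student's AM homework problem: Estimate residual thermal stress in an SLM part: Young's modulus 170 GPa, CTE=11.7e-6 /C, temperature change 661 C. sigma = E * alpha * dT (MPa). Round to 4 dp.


sigma = 170*1000 * 11.7e-6 * 661 = 1314.729 MPa


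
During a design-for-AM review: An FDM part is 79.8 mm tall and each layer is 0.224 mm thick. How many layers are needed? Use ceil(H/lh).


Layers = ceil(79.8/0.224) = 357


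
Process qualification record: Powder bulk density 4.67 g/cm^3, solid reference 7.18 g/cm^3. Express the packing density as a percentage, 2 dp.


Packing = (4.67/7.18)*100 = 65.04 %


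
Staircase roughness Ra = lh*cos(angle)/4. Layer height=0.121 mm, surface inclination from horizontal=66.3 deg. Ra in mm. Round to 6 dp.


Ra = 0.121 * cos(66.3) / 4 = 0.012159 mm


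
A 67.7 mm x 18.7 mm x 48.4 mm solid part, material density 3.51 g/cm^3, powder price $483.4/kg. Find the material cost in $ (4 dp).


V = 67.7 * 18.7 * 48.4 = 61273.916 mm^3 = 61.273916 cm^3
Mass = 61.273916 * 3.51 / 1000 = 0.21507145 kg
Cost = 0.21507145 * 483.4 = 103.9655 $


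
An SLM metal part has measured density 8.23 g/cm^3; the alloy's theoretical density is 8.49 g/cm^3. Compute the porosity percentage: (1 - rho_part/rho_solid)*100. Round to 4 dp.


Porosity = (1-8.23/8.49)*100 = 3.0624 %


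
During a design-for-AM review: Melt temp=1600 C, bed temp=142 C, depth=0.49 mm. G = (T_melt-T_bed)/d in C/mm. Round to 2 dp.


G = (1600-142)/0.49 = 2975.51 C/mm


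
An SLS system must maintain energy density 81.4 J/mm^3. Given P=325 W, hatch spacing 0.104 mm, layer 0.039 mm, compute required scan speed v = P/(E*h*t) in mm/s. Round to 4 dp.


v = 325 / (81.4*0.104*0.039) = 984.376 mm/s


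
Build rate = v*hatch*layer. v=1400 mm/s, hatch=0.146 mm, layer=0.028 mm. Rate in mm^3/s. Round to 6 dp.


Rate = 1400 * 0.146 * 0.028 = 5.7232 mm^3/s


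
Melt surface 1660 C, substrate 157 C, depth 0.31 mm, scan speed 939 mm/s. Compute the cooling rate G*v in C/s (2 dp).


G = (1660-157)/0.31 = 4848.38709677 C/mm
CR = 4848.38709677 * 939 = 4552635.48 C/s


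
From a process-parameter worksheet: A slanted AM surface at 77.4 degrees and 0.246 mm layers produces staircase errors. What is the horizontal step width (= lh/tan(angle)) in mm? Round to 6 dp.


step = 0.246 / tan(77.4) = 0.054988 mm


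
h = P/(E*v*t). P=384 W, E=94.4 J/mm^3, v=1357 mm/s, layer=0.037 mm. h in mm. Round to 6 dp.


h = 384 / (94.4*1357*0.037) = 0.081017 mm


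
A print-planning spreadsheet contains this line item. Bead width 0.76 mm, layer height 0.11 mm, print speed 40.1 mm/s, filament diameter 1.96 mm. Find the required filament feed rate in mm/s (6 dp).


Q = 0.76 * 0.11 * 40.1 = 3.35236 mm^3/s
A_fil = pi*(1.96/2)^2 = 3.01718558 mm^2
v_feed = 3.35236 / 3.01718558 = 1.111088 mm/s


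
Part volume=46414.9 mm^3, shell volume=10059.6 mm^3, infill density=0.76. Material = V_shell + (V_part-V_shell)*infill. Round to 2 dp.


V_infill = (46414.9 - 10059.6) * 0.76 = 27630.03
V_total = 10059.6 + 27630.03 = 37689.63 mm^3


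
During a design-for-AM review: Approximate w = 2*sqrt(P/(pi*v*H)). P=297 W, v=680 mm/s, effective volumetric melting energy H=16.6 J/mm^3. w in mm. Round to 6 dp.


w = 2*sqrt(297/(pi*680*16.6)) = 0.183031 mm
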